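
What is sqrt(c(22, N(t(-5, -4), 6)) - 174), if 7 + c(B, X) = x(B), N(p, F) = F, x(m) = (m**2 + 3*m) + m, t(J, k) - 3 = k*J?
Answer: sqrt(391) ≈ 19.774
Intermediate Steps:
t(J, k) = 3 + J*k (t(J, k) = 3 + k*J = 3 + J*k)
x(m) = m**2 + 4*m
c(B, X) = -7 + B*(4 + B)
sqrt(c(22, N(t(-5, -4), 6)) - 174) = sqrt((-7 + 22*(4 + 22)) - 174) = sqrt((-7 + 22*26) - 174) = sqrt((-7 + 572) - 174) = sqrt(565 - 174) = sqrt(391)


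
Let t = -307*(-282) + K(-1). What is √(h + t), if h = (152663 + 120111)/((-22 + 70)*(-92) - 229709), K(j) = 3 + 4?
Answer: √189833268564615/46825 ≈ 294.24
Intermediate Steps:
K(j) = 7
t = 86581 (t = -307*(-282) + 7 = 86574 + 7 = 86581)
h = -272774/234125 (h = 272774/(48*(-92) - 229709) = 272774/(-4416 - 229709) = 272774/(-234125) = 272774*(-1/234125) = -272774/234125 ≈ -1.1651)
√(h + t) = √(-272774/234125 + 86581) = √(20270503851/234125) = √189833268564615/46825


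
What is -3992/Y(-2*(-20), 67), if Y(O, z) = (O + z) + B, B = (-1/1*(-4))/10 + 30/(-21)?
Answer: -139720/3709 ≈ -37.671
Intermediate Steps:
B = -36/35 (B = (-1*1*(-4))*(⅒) + 30*(-1/21) = -1*(-4)*(⅒) - 10/7 = 4*(⅒) - 10/7 = ⅖ - 10/7 = -36/35 ≈ -1.0286)
Y(O, z) = -36/35 + O + z (Y(O, z) = (O + z) - 36/35 = -36/35 + O + z)
-3992/Y(-2*(-20), 67) = -3992/(-36/35 - 2*(-20) + 67) = -3992/(-36/35 + 40 + 67) = -3992/3709/35 = -3992*35/3709 = -139720/3709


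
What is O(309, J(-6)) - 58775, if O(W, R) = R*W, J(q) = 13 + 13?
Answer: -50741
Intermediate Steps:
J(q) = 26
O(309, J(-6)) - 58775 = 26*309 - 58775 = 8034 - 58775 = -50741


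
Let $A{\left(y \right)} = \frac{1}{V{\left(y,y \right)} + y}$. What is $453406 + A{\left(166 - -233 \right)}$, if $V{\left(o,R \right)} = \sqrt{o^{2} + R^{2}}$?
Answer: $\frac{180908993}{399} + \frac{\sqrt{2}}{399} \approx 4.5341 \cdot 10^{5}$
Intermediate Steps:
$V{\left(o,R \right)} = \sqrt{R^{2} + o^{2}}$
$A{\left(y \right)} = \frac{1}{y + \sqrt{2} \sqrt{y^{2}}}$ ($A{\left(y \right)} = \frac{1}{\sqrt{y^{2} + y^{2}} + y} = \frac{1}{\sqrt{2 y^{2}} + y} = \frac{1}{\sqrt{2} \sqrt{y^{2}} + y} = \frac{1}{y + \sqrt{2} \sqrt{y^{2}}}$)
$453406 + A{\left(166 - -233 \right)} = 453406 + \frac{1}{\left(166 - -233\right) + \sqrt{2} \sqrt{\left(166 - -233\right)^{2}}} = 453406 + \frac{1}{\left(166 + 233\right) + \sqrt{2} \sqrt{\left(166 + 233\right)^{2}}} = 453406 + \frac{1}{399 + \sqrt{2} \sqrt{399^{2}}} = 453406 + \frac{1}{399 + \sqrt{2} \sqrt{159201}} = 453406 + \frac{1}{399 + \sqrt{2} \cdot 399} = 453406 + \frac{1}{399 + 399 \sqrt{2}}$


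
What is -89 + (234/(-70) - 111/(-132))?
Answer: -140913/1540 ≈ -91.502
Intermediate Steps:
-89 + (234/(-70) - 111/(-132)) = -89 + (234*(-1/70) - 111*(-1/132)) = -89 + (-117/35 + 37/44) = -89 - 3853/1540 = -140913/1540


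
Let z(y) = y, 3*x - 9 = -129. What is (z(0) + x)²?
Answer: 1600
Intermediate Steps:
x = -40 (x = 3 + (⅓)*(-129) = 3 - 43 = -40)
(z(0) + x)² = (0 - 40)² = (-40)² = 1600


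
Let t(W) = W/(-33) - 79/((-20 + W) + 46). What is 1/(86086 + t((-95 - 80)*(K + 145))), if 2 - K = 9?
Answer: 265364/23038324373 ≈ 1.1518e-5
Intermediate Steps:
K = -7 (K = 2 - 1*9 = 2 - 9 = -7)
t(W) = -79/(26 + W) - W/33 (t(W) = W*(-1/33) - 79/(26 + W) = -W/33 - 79/(26 + W) = -79/(26 + W) - W/33)
1/(86086 + t((-95 - 80)*(K + 145))) = 1/(86086 + (-2607 - ((-95 - 80)*(-7 + 145))**2 - 26*(-95 - 80)*(-7 + 145))/(33*(26 + (-95 - 80)*(-7 + 145)))) = 1/(86086 + (-2607 - (-175*138)**2 - (-4550)*138)/(33*(26 - 175*138))) = 1/(86086 + (-2607 - 1*(-24150)**2 - 26*(-24150))/(33*(26 - 24150))) = 1/(86086 + (1/33)*(-2607 - 1*583222500 + 627900)/(-24124)) = 1/(86086 + (1/33)*(-1/24124)*(-2607 - 583222500 + 627900)) = 1/(86086 + (1/33)*(-1/24124)*(-582597207)) = 1/(86086 + 194199069/265364) = 1/(23038324373/265364) = 265364/23038324373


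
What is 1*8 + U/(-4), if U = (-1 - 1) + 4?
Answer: 15/2 ≈ 7.5000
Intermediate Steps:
U = 2 (U = -2 + 4 = 2)
1*8 + U/(-4) = 1*8 + 2/(-4) = 8 + 2*(-1/4) = 8 - 1/2 = 15/2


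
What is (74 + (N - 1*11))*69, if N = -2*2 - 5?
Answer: 3726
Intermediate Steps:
N = -9 (N = -4 - 5 = -9)
(74 + (N - 1*11))*69 = (74 + (-9 - 1*11))*69 = (74 + (-9 - 11))*69 = (74 - 20)*69 = 54*69 = 3726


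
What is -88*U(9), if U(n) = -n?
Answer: 792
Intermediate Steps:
-88*U(9) = -(-88)*9 = -88*(-9) = 792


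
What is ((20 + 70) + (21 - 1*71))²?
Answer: 1600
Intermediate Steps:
((20 + 70) + (21 - 1*71))² = (90 + (21 - 71))² = (90 - 50)² = 40² = 1600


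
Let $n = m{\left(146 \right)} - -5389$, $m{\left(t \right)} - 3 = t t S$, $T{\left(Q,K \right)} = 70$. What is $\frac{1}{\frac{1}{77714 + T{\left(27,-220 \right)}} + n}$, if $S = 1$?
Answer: $\frac{77784}{2077455073} \approx 3.7442 \cdot 10^{-5}$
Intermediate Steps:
$m{\left(t \right)} = 3 + t^{2}$ ($m{\left(t \right)} = 3 + t t 1 = 3 + t^{2} \cdot 1 = 3 + t^{2}$)
$n = 26708$ ($n = \left(3 + 146^{2}\right) - -5389 = \left(3 + 21316\right) + 5389 = 21319 + 5389 = 26708$)
$\frac{1}{\frac{1}{77714 + T{\left(27,-220 \right)}} + n} = \frac{1}{\frac{1}{77714 + 70} + 26708} = \frac{1}{\frac{1}{77784} + 26708} = \frac{1}{\frac{2077455073}{77784}} = \frac{77784}{2077455073}$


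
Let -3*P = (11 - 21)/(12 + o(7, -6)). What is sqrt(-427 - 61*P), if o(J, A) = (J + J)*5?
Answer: I*sqrt(6497598)/123 ≈ 20.724*I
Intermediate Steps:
o(J, A) = 10*J (o(J, A) = (2*J)*5 = 10*J)
P = 5/123 (P = -(11 - 21)/(3*(12 + 10*7)) = -(-10)/(3*(12 + 70)) = -(-10)/(3*82) = -1/3*(-5/41) = 5/123 ≈ 0.040650)
sqrt(-427 - 61*P) = sqrt(-427 - 61*5/123) = sqrt(-427 - 305/123) = sqrt(-52826/123) = I*sqrt(6497598)/123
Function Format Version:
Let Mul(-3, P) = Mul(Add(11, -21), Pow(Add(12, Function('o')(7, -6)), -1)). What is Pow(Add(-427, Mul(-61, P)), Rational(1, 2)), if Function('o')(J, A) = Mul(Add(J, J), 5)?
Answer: Mul(Rational(1, 123), I, Pow(6497598, Rational(1, 2))) ≈ Mul(20.724, I)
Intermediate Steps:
Function('o')(J, A) = Mul(10, J) (Function('o')(J, A) = Mul(Mul(2, J), 5) = Mul(10, J))
P = Rational(5, 123) (P = Mul(Rational(-1, 3), Mul(Add(11, -21), Pow(Add(12, Mul(10, 7)), -1))) = Mul(Rational(-1, 3), Mul(-10, Pow(Add(12, 70), -1))) = Mul(Rational(-1, 3), Mul(-10, Pow(82, -1))) = Mul(Rational(-1, 3), Mul(-10, Rational(1, 82))) = Mul(Rational(-1, 3), Rational(-5, 41)) = Rational(5, 123) ≈ 0.040650)
Pow(Add(-427, Mul(-61, P)), Rational(1, 2)) = Pow(Add(-427, Mul(-61, Rational(5, 123))), Rational(1, 2)) = Pow(Add(-427, Rational(-305, 123)), Rational(1, 2)) = Pow(Rational(-52826, 123), Rational(1, 2)) = Mul(Rational(1, 123), I, Pow(6497598, Rational(1, 2)))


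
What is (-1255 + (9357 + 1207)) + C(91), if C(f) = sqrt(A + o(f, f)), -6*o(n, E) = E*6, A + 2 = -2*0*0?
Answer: 9309 + I*sqrt(93) ≈ 9309.0 + 9.6436*I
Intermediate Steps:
A = -2 (A = -2 - 2*0*0 = -2 + 0*0 = -2 + 0 = -2)
o(n, E) = -E (o(n, E) = -E*6/6 = -E)
C(f) = sqrt(-2 - f)
(-1255 + (9357 + 1207)) + C(91) = (-1255 + (9357 + 1207)) + sqrt(-2 - 1*91) = (-1255 + 10564) + sqrt(-2 - 91) = 9309 + sqrt(-93) = 9309 + I*sqrt(93)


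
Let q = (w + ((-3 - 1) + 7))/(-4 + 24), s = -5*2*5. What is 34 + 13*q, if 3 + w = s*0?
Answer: 34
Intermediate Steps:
s = -50 (s = -10*5 = -50)
w = -3 (w = -3 - 50*0 = -3 + 0 = -3)
q = 0 (q = (-3 + ((-3 - 1) + 7))/(-4 + 24) = (-3 + (-4 + 7))/20 = (-3 + 3)*(1/20) = 0*(1/20) = 0)
34 + 13*q = 34 + 13*0 = 34 + 0 = 34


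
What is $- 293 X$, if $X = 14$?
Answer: $-4102$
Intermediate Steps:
$- 293 X = - 293 \cdot 14 = \left(-1\right) 4102 = -4102$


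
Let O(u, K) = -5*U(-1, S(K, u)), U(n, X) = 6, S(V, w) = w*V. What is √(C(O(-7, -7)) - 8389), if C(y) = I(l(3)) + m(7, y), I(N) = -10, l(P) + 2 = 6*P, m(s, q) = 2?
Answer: 3*I*√933 ≈ 91.635*I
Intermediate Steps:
S(V, w) = V*w
l(P) = -2 + 6*P
O(u, K) = -30 (O(u, K) = -5*6 = -30)
C(y) = -8 (C(y) = -10 + 2 = -8)
√(C(O(-7, -7)) - 8389) = √(-8 - 8389) = √(-8397) = 3*I*√933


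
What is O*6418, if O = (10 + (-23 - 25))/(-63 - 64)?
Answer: 243884/127 ≈ 1920.3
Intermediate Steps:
O = 38/127 (O = (10 - 48)/(-127) = -38*(-1/127) = 38/127 ≈ 0.29921)
O*6418 = (38/127)*6418 = 243884/127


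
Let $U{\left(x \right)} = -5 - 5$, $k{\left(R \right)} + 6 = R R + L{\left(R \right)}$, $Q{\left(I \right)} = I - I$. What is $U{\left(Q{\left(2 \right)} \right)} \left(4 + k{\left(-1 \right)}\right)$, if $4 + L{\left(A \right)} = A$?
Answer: $60$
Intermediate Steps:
$Q{\left(I \right)} = 0$
$L{\left(A \right)} = -4 + A$
$k{\left(R \right)} = -10 + R + R^{2}$ ($k{\left(R \right)} = -6 + \left(R R + \left(-4 + R\right)\right) = -6 + \left(R^{2} + \left(-4 + R\right)\right) = -6 + \left(-4 + R + R^{2}\right) = -10 + R + R^{2}$)
$U{\left(x \right)} = -10$ ($U{\left(x \right)} = -5 - 5 = -10$)
$U{\left(Q{\left(2 \right)} \right)} \left(4 + k{\left(-1 \right)}\right) = - 10 \left(4 - \left(11 - 1\right)\right) = - 10 \left(4 - 10\right) = \left(-10\right) \left(-6\right) = 60$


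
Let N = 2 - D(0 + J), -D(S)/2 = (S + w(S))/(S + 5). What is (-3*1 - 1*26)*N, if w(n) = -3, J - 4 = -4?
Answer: -116/5 ≈ -23.200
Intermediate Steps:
J = 0 (J = 4 - 4 = 0)
D(S) = -2*(-3 + S)/(5 + S) (D(S) = -2*(S - 3)/(S + 5) = -2*(-3 + S)/(5 + S))
N = 4/5 (N = 2 - 2*(3 - (0 + 0))/(5 + (0 + 0)) = 2 - 2*(3 - 1*0)/(5 + 0) = 2 - 2*(3 + 0)/5 = 2 - 2*3/5 = 2 - 1*6/5 = 2 - 6/5 = 4/5 ≈ 0.80000)
(-3*1 - 1*26)*N = (-3*1 - 1*26)*(4/5) = (-3 - 26)*(4/5) = -29*4/5 = -116/5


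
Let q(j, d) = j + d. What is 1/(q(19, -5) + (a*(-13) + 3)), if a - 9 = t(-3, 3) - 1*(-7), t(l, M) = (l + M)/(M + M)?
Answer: -1/191 ≈ -0.0052356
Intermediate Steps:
t(l, M) = (M + l)/(2*M) (t(l, M) = (M + l)/((2*M)) = (M + l)*(1/(2*M)) = (M + l)/(2*M))
a = 16 (a = 9 + ((½)*(3 - 3)/3 - 1*(-7)) = 9 + ((½)*(⅓)*0 + 7) = 9 + (0 + 7) = 9 + 7 = 16)
q(j, d) = d + j
1/(q(19, -5) + (a*(-13) + 3)) = 1/((-5 + 19) + (16*(-13) + 3)) = 1/(14 + (-208 + 3)) = 1/(14 - 205) = 1/(-191) = -1/191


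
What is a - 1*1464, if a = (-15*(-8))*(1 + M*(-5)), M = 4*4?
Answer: -10944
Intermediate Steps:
M = 16
a = -9480 (a = (-15*(-8))*(1 + 16*(-5)) = 120*(1 - 80) = 120*(-79) = -9480)
a - 1*1464 = -9480 - 1*1464 = -9480 - 1464 = -10944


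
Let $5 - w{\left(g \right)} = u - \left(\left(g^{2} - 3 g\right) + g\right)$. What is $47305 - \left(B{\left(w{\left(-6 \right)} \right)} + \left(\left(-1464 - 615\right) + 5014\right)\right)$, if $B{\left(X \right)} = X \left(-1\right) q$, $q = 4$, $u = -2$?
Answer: $44590$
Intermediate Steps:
$w{\left(g \right)} = 7 + g^{2} - 2 g$ ($w{\left(g \right)} = 5 - \left(-2 - \left(\left(g^{2} - 3 g\right) + g\right)\right) = 5 - \left(-2 - \left(g^{2} - 2 g\right)\right) = 5 - \left(-2 - g^{2} + 2 g\right) = 5 + \left(2 + g^{2} - 2 g\right) = 7 + g^{2} - 2 g$)
$B{\left(X \right)} = - 4 X$ ($B{\left(X \right)} = X \left(-1\right) 4 = - X 4 = - 4 X$)
$47305 - \left(B{\left(w{\left(-6 \right)} \right)} + \left(\left(-1464 - 615\right) + 5014\right)\right) = 47305 - \left(- 4 \left(7 + \left(-6\right)^{2} - -12\right) + \left(\left(-1464 - 615\right) + 5014\right)\right) = 47305 - \left(- 4 \left(7 + 36 + 12\right) + \left(-2079 + 5014\right)\right) = 47305 - \left(\left(-4\right) 55 + 2935\right) = 47305 - \left(-220 + 2935\right) = 47305 - 2715 = 44590$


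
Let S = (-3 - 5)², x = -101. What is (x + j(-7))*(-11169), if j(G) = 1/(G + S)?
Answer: 21429588/19 ≈ 1.1279e+6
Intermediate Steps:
S = 64 (S = (-8)² = 64)
j(G) = 1/(64 + G) (j(G) = 1/(G + 64) = 1/(64 + G))
(x + j(-7))*(-11169) = (-101 + 1/(64 - 7))*(-11169) = (-101 + 1/57)*(-11169) = -5756/57*(-11169) = 21429588/19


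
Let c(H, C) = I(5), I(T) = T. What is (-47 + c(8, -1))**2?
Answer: 1764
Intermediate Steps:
c(H, C) = 5
(-47 + c(8, -1))**2 = (-47 + 5)**2 = (-42)**2 = 1764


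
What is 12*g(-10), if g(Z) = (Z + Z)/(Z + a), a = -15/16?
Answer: 768/35 ≈ 21.943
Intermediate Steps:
a = -15/16 (a = -15*1/16 = -15/16 ≈ -0.93750)
g(Z) = 2*Z/(-15/16 + Z) (g(Z) = (Z + Z)/(Z - 15/16) = (2*Z)/(-15/16 + Z) = 2*Z/(-15/16 + Z))
12*g(-10) = 12*(32*(-10)/(-15 + 16*(-10))) = 12*(32*(-10)/(-15 - 160)) = 12*(32*(-10)/(-175)) = 12*(32*(-10)*(-1/175)) = 12*(64/35) = 768/35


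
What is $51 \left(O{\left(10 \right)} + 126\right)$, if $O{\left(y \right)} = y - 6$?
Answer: $6630$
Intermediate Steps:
$O{\left(y \right)} = -6 + y$ ($O{\left(y \right)} = y - 6 = -6 + y$)
$51 \left(O{\left(10 \right)} + 126\right) = 51 \left(\left(-6 + 10\right) + 126\right) = 51 \left(4 + 126\right) = 51 \cdot 130 = 6630$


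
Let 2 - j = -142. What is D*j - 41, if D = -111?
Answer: -16025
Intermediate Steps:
j = 144 (j = 2 - 1*(-142) = 2 + 142 = 144)
D*j - 41 = -111*144 - 41 = -15984 - 41 = -16025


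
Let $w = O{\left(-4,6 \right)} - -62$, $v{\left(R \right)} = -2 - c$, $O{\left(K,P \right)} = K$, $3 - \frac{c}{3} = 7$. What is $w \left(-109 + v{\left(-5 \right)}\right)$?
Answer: $-5742$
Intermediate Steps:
$c = -12$ ($c = 9 - 21 = -12$)
$v{\left(R \right)} = 10$ ($v{\left(R \right)} = -2 - -12 = -2 + 12 = 10$)
$w = 58$ ($w = -4 - -62 = -4 + 62 = 58$)
$w \left(-109 + v{\left(-5 \right)}\right) = 58 \left(-109 + 10\right) = 58 \left(-99\right) = -5742$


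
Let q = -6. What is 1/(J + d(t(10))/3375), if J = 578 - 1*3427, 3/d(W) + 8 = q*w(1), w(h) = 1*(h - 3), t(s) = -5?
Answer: -4500/12820499 ≈ -0.00035100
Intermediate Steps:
w(h) = -3 + h (w(h) = 1*(-3 + h) = -3 + h)
d(W) = ¾ (d(W) = 3/(-8 - 6*(-3 + 1)) = 3/(-8 - 6*(-2)) = 3/(-8 + 12) = 3/4 = 3*(¼) = ¾)
J = -2849 (J = 578 - 3427 = -2849)
1/(J + d(t(10))/3375) = 1/(-2849 + (¾)/3375) = 1/(-2849 + (¾)*(1/3375)) = 1/(-2849 + 1/4500) = 1/(-12820499/4500) = -4500/12820499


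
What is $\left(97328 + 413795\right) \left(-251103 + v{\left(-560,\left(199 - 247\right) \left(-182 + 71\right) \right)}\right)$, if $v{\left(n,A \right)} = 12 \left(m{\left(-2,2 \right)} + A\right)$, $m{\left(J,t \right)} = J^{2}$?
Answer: $-95640824637$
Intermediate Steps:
$v{\left(n,A \right)} = 48 + 12 A$ ($v{\left(n,A \right)} = 12 \left(\left(-2\right)^{2} + A\right) = 12 \left(4 + A\right) = 48 + 12 A$)
$\left(97328 + 413795\right) \left(-251103 + v{\left(-560,\left(199 - 247\right) \left(-182 + 71\right) \right)}\right) = \left(97328 + 413795\right) \left(-251103 + \left(48 + 12 \left(199 - 247\right) \left(-182 + 71\right)\right)\right) = 511123 \left(-251103 + \left(48 + 12 \left(\left(-48\right) \left(-111\right)\right)\right)\right) = 511123 \left(-251103 + \left(48 + 12 \cdot 5328\right)\right) = 511123 \left(-251103 + \left(48 + 63936\right)\right) = 511123 \left(-251103 + 63984\right) = 511123 \left(-187119\right) = -95640824637$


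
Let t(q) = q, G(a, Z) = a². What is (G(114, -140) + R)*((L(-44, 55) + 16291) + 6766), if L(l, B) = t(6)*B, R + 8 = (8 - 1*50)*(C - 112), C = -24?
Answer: 437336900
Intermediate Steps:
R = 5704 (R = -8 + (8 - 1*50)*(-24 - 112) = -8 + (8 - 50)*(-136) = -8 - 42*(-136) = -8 + 5712 = 5704)
L(l, B) = 6*B
(G(114, -140) + R)*((L(-44, 55) + 16291) + 6766) = (114² + 5704)*((6*55 + 16291) + 6766) = (12996 + 5704)*((330 + 16291) + 6766) = 18700*(16621 + 6766) = 18700*23387 = 437336900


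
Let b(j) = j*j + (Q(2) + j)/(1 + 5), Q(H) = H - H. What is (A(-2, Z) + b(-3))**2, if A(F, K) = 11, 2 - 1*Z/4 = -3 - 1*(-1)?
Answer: 1521/4 ≈ 380.25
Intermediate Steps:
Z = 16 (Z = 8 - 4*(-3 - 1*(-1)) = 8 - 4*(-3 + 1) = 8 - 4*(-2) = 8 + 8 = 16)
Q(H) = 0
b(j) = j**2 + j/6 (b(j) = j*j + (0 + j)/(1 + 5) = j**2 + j/6)
(A(-2, Z) + b(-3))**2 = (11 - 3*(1/6 - 3))**2 = (11 - 3*(-17/6))**2 = (11 + 17/2)**2 = (39/2)**2 = 1521/4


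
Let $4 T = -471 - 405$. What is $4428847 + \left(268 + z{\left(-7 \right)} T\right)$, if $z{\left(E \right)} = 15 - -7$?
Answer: $4424297$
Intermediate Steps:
$T = -219$ ($T = \frac{-471 - 405}{4} = \frac{1}{4} \left(-876\right) = -219$)
$z{\left(E \right)} = 22$ ($z{\left(E \right)} = 15 + 7 = 22$)
$4428847 + \left(268 + z{\left(-7 \right)} T\right) = 4428847 + \left(268 + 22 \left(-219\right)\right) = 4428847 + \left(268 - 4818\right) = 4428847 - 4550 = 4424297$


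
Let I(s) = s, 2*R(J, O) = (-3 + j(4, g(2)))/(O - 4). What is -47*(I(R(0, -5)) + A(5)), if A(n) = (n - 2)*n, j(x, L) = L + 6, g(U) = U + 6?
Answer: -12173/18 ≈ -676.28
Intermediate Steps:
g(U) = 6 + U
j(x, L) = 6 + L
R(J, O) = 11/(2*(-4 + O)) (R(J, O) = ((-3 + (6 + (6 + 2)))/(O - 4))/2 = ((-3 + (6 + 8))/(-4 + O))/2 = ((-3 + 14)/(-4 + O))/2 = (11/(-4 + O))/2 = 11/(2*(-4 + O)))
A(n) = n*(-2 + n) (A(n) = (-2 + n)*n = n*(-2 + n))
-47*(I(R(0, -5)) + A(5)) = -47*(11/(2*(-4 - 5)) + 5*(-2 + 5)) = -47*((11/2)/(-9) + 5*3) = -47*((11/2)*(-⅑) + 15) = -47*(-11/18 + 15) = -47*259/18 = -12173/18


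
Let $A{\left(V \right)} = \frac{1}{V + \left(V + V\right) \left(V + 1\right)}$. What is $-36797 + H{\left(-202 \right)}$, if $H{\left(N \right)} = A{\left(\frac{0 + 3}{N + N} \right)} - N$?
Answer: $- \frac{66281963}{1809} \approx -36640.0$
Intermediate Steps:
$A{\left(V \right)} = \frac{1}{V + 2 V \left(1 + V\right)}$
$H{\left(N \right)} = - N + \frac{2 N}{3 \left(3 + \frac{3}{N}\right)}$ ($H{\left(N \right)} = \frac{1}{\frac{0 + 3}{N + N} \left(3 + 2 \frac{0 + 3}{N + N}\right)} - N = \frac{1}{\frac{3}{2 N} \left(3 + 2 \frac{3}{2 N}\right)} - N = \frac{\frac{2}{3} N}{3 + \frac{3}{N}} - N = \frac{2 N}{3 \left(3 + \frac{3}{N}\right)} - N = - N + \frac{2 N}{3 \left(3 + \frac{3}{N}\right)}$)
$-36797 + H{\left(-202 \right)} = -36797 + \frac{1}{9} \left(-202\right) \frac{1}{1 - 202} \left(-9 - -1414\right) = -36797 + \frac{1}{9} \left(-202\right) \frac{1}{-201} \left(-9 + 1414\right) = -36797 + \frac{1}{9} \left(-202\right) \left(- \frac{1}{201}\right) 1405 = -36797 + \frac{283810}{1809} = - \frac{66281963}{1809}$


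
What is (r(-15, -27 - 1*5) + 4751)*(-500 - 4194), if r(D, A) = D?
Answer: -22230784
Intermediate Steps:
(r(-15, -27 - 1*5) + 4751)*(-500 - 4194) = (-15 + 4751)*(-500 - 4194) = 4736*(-4694) = -22230784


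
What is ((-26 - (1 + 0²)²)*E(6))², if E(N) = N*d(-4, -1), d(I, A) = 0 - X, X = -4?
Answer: 419904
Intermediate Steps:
d(I, A) = 4 (d(I, A) = 0 - 1*(-4) = 0 + 4 = 4)
E(N) = 4*N (E(N) = N*4 = 4*N)
((-26 - (1 + 0²)²)*E(6))² = ((-26 - (1 + 0²)²)*(4*6))² = ((-26 - (1 + 0)²)*24)² = ((-26 - 1*1²)*24)² = ((-26 - 1*1)*24)² = ((-26 - 1)*24)² = (-27*24)² = (-648)² = 419904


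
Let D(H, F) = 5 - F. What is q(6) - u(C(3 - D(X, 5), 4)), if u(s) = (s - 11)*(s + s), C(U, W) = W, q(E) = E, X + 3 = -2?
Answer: 62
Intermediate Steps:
X = -5 (X = -3 - 2 = -5)
u(s) = 2*s*(-11 + s) (u(s) = (-11 + s)*(2*s) = 2*s*(-11 + s))
q(6) - u(C(3 - D(X, 5), 4)) = 6 - 2*4*(-11 + 4) = 6 - 2*4*(-7) = 6 - 1*(-56) = 6 + 56 = 62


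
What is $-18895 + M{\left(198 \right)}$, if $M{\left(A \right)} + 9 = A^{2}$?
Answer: $20300$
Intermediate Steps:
$M{\left(A \right)} = -9 + A^{2}$
$-18895 + M{\left(198 \right)} = -18895 - \left(9 - 198^{2}\right) = -18895 + \left(-9 + 39204\right) = -18895 + 39195 = 20300$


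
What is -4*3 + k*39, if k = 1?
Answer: 27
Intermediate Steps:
-4*3 + k*39 = -4*3 + 1*39 = -12 + 39 = 27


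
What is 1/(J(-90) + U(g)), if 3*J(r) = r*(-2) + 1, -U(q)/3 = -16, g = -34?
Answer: 3/325 ≈ 0.0092308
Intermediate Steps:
U(q) = 48 (U(q) = -3*(-16) = 48)
J(r) = ⅓ - 2*r/3 (J(r) = (r*(-2) + 1)/3 = (-2*r + 1)/3 = (1 - 2*r)/3 = ⅓ - 2*r/3)
1/(J(-90) + U(g)) = 1/((⅓ - ⅔*(-90)) + 48) = 1/((⅓ + 60) + 48) = 1/(181/3 + 48) = 1/(325/3) = 3/325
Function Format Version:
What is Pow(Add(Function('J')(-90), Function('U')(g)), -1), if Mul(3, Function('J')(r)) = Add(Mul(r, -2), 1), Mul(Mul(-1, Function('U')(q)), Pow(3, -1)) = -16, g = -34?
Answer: Rational(3, 325) ≈ 0.0092308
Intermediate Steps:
Function('U')(q) = 48 (Function('U')(q) = Mul(-3, -16) = 48)
Function('J')(r) = Add(Rational(1, 3), Mul(Rational(-2, 3), r)) (Function('J')(r) = Mul(Rational(1, 3), Add(Mul(r, -2), 1)) = Mul(Rational(1, 3), Add(Mul(-2, r), 1)) = Mul(Rational(1, 3), Add(1, Mul(-2, r))) = Add(Rational(1, 3), Mul(Rational(-2, 3), r)))
Pow(Add(Function('J')(-90), Function('U')(g)), -1) = Pow(Add(Add(Rational(1, 3), Mul(Rational(-2, 3), -90)), 48), -1) = Pow(Add(Add(Rational(1, 3), 60), 48), -1) = Pow(Add(Rational(181, 3), 48), -1) = Pow(Rational(325, 3), -1) = Rational(3, 325)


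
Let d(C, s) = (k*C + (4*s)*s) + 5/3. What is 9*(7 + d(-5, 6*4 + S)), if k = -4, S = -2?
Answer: 17682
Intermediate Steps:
d(C, s) = 5/3 - 4*C + 4*s**2 (d(C, s) = (-4*C + (4*s)*s) + 5/3 = (-4*C + 4*s**2) + 5*(1/3) = (-4*C + 4*s**2) + 5/3 = 5/3 - 4*C + 4*s**2)
9*(7 + d(-5, 6*4 + S)) = 9*(7 + (5/3 - 4*(-5) + 4*(6*4 - 2)**2)) = 9*(7 + (5/3 + 20 + 4*(24 - 2)**2)) = 9*(7 + (5/3 + 20 + 4*22**2)) = 9*(7 + (5/3 + 20 + 4*484)) = 9*(7 + (5/3 + 20 + 1936)) = 9*(7 + 5873/3) = 9*(5894/3) = 17682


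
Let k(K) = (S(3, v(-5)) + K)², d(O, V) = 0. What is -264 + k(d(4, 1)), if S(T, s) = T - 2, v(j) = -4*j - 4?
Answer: -263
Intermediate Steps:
v(j) = -4 - 4*j
S(T, s) = -2 + T
k(K) = (1 + K)² (k(K) = ((-2 + 3) + K)² = (1 + K)²)
-264 + k(d(4, 1)) = -264 + (1 + 0)² = -264 + 1² = -264 + 1 = -263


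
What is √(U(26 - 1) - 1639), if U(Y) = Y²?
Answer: 13*I*√6 ≈ 31.843*I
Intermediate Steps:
√(U(26 - 1) - 1639) = √((26 - 1)² - 1639) = √(25² - 1639) = √(625 - 1639) = √(-1014) = 13*I*√6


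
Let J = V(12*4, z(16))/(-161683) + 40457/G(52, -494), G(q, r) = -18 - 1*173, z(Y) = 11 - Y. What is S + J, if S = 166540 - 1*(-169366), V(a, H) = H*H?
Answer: 10366724137512/30881453 ≈ 3.3569e+5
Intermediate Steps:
V(a, H) = H²
G(q, r) = -191 (G(q, r) = -18 - 173 = -191)
S = 335906 (S = 166540 + 169366 = 335906)
J = -6541213906/30881453 (J = (11 - 1*16)²/(-161683) + 40457/(-191) = (11 - 16)²*(-1/161683) + 40457*(-1/191) = (-5)²*(-1/161683) - 40457/191 = 25*(-1/161683) - 40457/191 = -25/161683 - 40457/191 = -6541213906/30881453 ≈ -211.82)
S + J = 335906 - 6541213906/30881453 = 10366724137512/30881453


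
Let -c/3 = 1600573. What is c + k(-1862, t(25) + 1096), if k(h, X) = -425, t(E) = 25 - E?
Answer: -4802144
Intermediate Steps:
c = -4801719 (c = -3*1600573 = -4801719)
c + k(-1862, t(25) + 1096) = -4801719 - 425 = -4802144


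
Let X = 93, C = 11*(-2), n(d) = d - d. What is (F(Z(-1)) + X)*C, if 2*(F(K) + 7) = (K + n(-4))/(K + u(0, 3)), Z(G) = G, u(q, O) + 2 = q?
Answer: -5687/3 ≈ -1895.7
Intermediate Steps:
u(q, O) = -2 + q
n(d) = 0
C = -22
F(K) = -7 + K/(2*(-2 + K)) (F(K) = -7 + ((K + 0)/(K + (-2 + 0)))/2 = -7 + (K/(K - 2))/2 = -7 + (K/(-2 + K))/2 = -7 + K/(2*(-2 + K)))
(F(Z(-1)) + X)*C = ((28 - 13*(-1))/(2*(-2 - 1)) + 93)*(-22) = ((1/2)*(28 + 13)/(-3) + 93)*(-22) = ((1/2)*(-1/3)*41 + 93)*(-22) = (-41/6 + 93)*(-22) = (517/6)*(-22) = -5687/3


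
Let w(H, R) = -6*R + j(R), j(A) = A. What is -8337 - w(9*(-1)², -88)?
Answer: -8777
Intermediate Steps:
w(H, R) = -5*R (w(H, R) = -6*R + R = -5*R)
-8337 - w(9*(-1)², -88) = -8337 - (-5)*(-88) = -8337 - 1*440 = -8337 - 440 = -8777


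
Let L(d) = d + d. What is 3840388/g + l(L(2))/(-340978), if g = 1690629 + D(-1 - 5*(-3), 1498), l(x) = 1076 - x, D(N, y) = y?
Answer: 653836929660/288489040103 ≈ 2.2664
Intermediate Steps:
L(d) = 2*d
g = 1692127 (g = 1690629 + 1498 = 1692127)
3840388/g + l(L(2))/(-340978) = 3840388/1692127 + (1076 - 2*2)/(-340978) = 3840388*(1/1692127) + (1076 - 1*4)*(-1/340978) = 3840388/1692127 + (1076 - 4)*(-1/340978) = 3840388/1692127 + 1072*(-1/340978) = 3840388/1692127 - 536/170489 = 653836929660/288489040103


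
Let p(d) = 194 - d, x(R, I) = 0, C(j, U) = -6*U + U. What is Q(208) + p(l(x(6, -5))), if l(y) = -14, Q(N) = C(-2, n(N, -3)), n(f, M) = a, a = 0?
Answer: 208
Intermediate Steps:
n(f, M) = 0
C(j, U) = -5*U
Q(N) = 0 (Q(N) = -5*0 = 0)
Q(208) + p(l(x(6, -5))) = 0 + (194 - 1*(-14)) = 0 + (194 + 14) = 0 + 208 = 208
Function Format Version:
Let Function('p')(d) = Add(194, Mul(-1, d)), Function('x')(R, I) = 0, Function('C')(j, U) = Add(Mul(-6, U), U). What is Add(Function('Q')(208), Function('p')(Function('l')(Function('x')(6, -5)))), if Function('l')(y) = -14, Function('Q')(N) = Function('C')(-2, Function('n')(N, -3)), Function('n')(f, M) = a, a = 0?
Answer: 208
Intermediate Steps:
Function('n')(f, M) = 0
Function('C')(j, U) = Mul(-5, U)
Function('Q')(N) = 0 (Function('Q')(N) = Mul(-5, 0) = 0)
Add(Function('Q')(208), Function('p')(Function('l')(Function('x')(6, -5)))) = Add(0, Add(194, Mul(-1, -14))) = Add(0, Add(194, 14)) = Add(0, 208) = 208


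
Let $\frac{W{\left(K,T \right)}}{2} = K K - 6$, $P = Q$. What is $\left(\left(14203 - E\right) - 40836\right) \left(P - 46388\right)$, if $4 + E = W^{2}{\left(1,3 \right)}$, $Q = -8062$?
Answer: $1455394050$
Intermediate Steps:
$P = -8062$
$W{\left(K,T \right)} = -12 + 2 K^{2}$ ($W{\left(K,T \right)} = 2 \left(K K - 6\right) = 2 \left(K^{2} - 6\right) = 2 \left(-6 + K^{2}\right) = -12 + 2 K^{2}$)
$E = 96$ ($E = -4 + \left(-12 + 2 \cdot 1^{2}\right)^{2} = -4 + \left(-12 + 2 \cdot 1\right)^{2} = -4 + \left(-12 + 2\right)^{2} = -4 + \left(-10\right)^{2} = -4 + 100 = 96$)
$\left(\left(14203 - E\right) - 40836\right) \left(P - 46388\right) = \left(\left(14203 - 96\right) - 40836\right) \left(-8062 - 46388\right) = \left(\left(14203 - 96\right) - 40836\right) \left(-54450\right) = \left(14107 - 40836\right) \left(-54450\right) = \left(-26729\right) \left(-54450\right) = 1455394050$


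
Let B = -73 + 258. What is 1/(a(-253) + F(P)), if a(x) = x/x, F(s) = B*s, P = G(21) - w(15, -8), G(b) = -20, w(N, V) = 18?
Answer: -1/7029 ≈ -0.00014227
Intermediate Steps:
B = 185
P = -38 (P = -20 - 1*18 = -20 - 18 = -38)
F(s) = 185*s
a(x) = 1
1/(a(-253) + F(P)) = 1/(1 + 185*(-38)) = 1/(1 - 7030) = 1/(-7029) = -1/7029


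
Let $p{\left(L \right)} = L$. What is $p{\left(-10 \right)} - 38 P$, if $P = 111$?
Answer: $-4228$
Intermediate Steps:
$p{\left(-10 \right)} - 38 P = -10 - 4218 = -4228$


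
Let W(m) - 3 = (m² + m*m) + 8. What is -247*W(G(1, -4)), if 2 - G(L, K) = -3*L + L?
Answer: -10621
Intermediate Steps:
G(L, K) = 2 + 2*L (G(L, K) = 2 - (-3*L + L) = 2 - (-2)*L = 2 + 2*L)
W(m) = 11 + 2*m² (W(m) = 3 + ((m² + m*m) + 8) = 3 + ((m² + m²) + 8) = 3 + (2*m² + 8) = 3 + (8 + 2*m²) = 11 + 2*m²)
-247*W(G(1, -4)) = -247*(11 + 2*(2 + 2*1)²) = -247*(11 + 2*(2 + 2)²) = -247*(11 + 2*4²) = -247*(11 + 2*16) = -247*(11 + 32) = -247*43 = -10621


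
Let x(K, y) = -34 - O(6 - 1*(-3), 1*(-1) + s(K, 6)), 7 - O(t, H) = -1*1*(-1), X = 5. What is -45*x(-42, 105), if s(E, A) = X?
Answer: 1800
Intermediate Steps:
s(E, A) = 5
O(t, H) = 6 (O(t, H) = 7 - (-1*1)*(-1) = 7 - (-1)*(-1) = 7 - 1*1 = 7 - 1 = 6)
x(K, y) = -40 (x(K, y) = -34 - 1*6 = -34 - 6 = -40)
-45*x(-42, 105) = -45*(-40) = 1800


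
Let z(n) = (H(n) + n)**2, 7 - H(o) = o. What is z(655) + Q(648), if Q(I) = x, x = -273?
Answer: -224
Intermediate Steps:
H(o) = 7 - o
Q(I) = -273
z(n) = 49 (z(n) = ((7 - n) + n)**2 = 7**2 = 49)
z(655) + Q(648) = 49 - 273 = -224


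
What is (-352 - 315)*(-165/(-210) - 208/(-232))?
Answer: -15709/14 ≈ -1122.1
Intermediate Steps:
(-352 - 315)*(-165/(-210) - 208/(-232)) = -667*(-165*(-1/210) - 208*(-1/232)) = -667*(11/14 + 26/29) = -667*683/406 = -15709/14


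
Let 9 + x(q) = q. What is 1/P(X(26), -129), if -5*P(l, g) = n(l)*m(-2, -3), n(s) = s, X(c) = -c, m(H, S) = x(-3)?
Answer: -5/312 ≈ -0.016026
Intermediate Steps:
x(q) = -9 + q
m(H, S) = -12 (m(H, S) = -9 - 3 = -12)
P(l, g) = 12*l/5 (P(l, g) = -l*(-12)/5 = -(-12)*l/5 = 12*l/5)
1/P(X(26), -129) = 1/(12*(-1*26)/5) = 1/((12/5)*(-26)) = 1/(-312/5) = -5/312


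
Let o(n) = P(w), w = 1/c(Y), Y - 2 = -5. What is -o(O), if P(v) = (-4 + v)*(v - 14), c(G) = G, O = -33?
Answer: -559/9 ≈ -62.111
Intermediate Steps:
Y = -3 (Y = 2 - 5 = -3)
w = -⅓ (w = 1/(-3) = -⅓ ≈ -0.33333)
P(v) = (-14 + v)*(-4 + v) (P(v) = (-4 + v)*(-14 + v) = (-14 + v)*(-4 + v))
o(n) = 559/9 (o(n) = 56 + (-⅓)² - 18*(-⅓) = 56 + ⅑ + 6 = 559/9)
-o(O) = -1*559/9 = -559/9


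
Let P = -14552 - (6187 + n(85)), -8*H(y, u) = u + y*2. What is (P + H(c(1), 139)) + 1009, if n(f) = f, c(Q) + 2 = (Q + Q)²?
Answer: -158663/8 ≈ -19833.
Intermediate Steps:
c(Q) = -2 + 4*Q² (c(Q) = -2 + (Q + Q)² = -2 + (2*Q)² = -2 + 4*Q²)
H(y, u) = -y/4 - u/8 (H(y, u) = -(u + y*2)/8 = -(u + 2*y)/8 = -y/4 - u/8)
P = -20824 (P = -14552 - (6187 + 85) = -14552 - 1*6272 = -14552 - 6272 = -20824)
(P + H(c(1), 139)) + 1009 = (-20824 + (-(-2 + 4*1²)/4 - ⅛*139)) + 1009 = (-20824 + (-(-2 + 4*1)/4 - 139/8)) + 1009 = (-20824 + (-(-2 + 4)/4 - 139/8)) + 1009 = (-20824 + (-¼*2 - 139/8)) + 1009 = (-20824 + (-½ - 139/8)) + 1009 = (-20824 - 143/8) + 1009 = -166735/8 + 1009 = -158663/8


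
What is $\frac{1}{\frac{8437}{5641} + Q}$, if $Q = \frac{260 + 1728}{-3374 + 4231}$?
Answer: $\frac{4834337}{18444817} \approx 0.2621$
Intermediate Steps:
$Q = \frac{1988}{857} \approx 2.3197$
$\frac{1}{\frac{8437}{5641} + Q} = \frac{1}{\frac{8437}{5641} + \frac{1988}{857}} = \frac{1}{\frac{18444817}{4834337}} = \frac{4834337}{18444817}$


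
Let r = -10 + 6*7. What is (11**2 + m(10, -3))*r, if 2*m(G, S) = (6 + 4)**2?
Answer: 5472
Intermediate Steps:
r = 32 (r = -10 + 42 = 32)
m(G, S) = 50 (m(G, S) = (6 + 4)**2/2 = (1/2)*10**2 = (1/2)*100 = 50)
(11**2 + m(10, -3))*r = (11**2 + 50)*32 = (121 + 50)*32 = 171*32 = 5472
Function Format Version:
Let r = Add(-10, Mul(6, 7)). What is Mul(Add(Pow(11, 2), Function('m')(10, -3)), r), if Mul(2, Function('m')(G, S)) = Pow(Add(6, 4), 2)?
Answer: 5472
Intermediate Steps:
r = 32 (r = Add(-10, 42) = 32)
Function('m')(G, S) = 50 (Function('m')(G, S) = Mul(Rational(1, 2), Pow(Add(6, 4), 2)) = Mul(Rational(1, 2), Pow(10, 2)) = Mul(Rational(1, 2), 100) = 50)
Mul(Add(Pow(11, 2), Function('m')(10, -3)), r) = Mul(Add(Pow(11, 2), 50), 32) = Mul(Add(121, 50), 32) = Mul(171, 32) = 5472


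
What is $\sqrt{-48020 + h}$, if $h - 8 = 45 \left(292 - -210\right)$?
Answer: $i \sqrt{25422} \approx 159.44 i$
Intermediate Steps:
$h = 22598$ ($h = 8 + 45 \left(292 - -210\right) = 8 + 45 \left(292 + 210\right) = 8 + 45 \cdot 502 = 8 + 22590 = 22598$)
$\sqrt{-48020 + h} = \sqrt{-48020 + 22598} = \sqrt{-25422} = i \sqrt{25422}$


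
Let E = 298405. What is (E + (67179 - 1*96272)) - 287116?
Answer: -17804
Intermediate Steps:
(E + (67179 - 1*96272)) - 287116 = (298405 + (67179 - 1*96272)) - 287116 = (298405 + (67179 - 96272)) - 287116 = (298405 - 29093) - 287116 = 269312 - 287116 = -17804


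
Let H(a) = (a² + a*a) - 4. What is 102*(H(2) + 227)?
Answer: 23562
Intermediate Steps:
H(a) = -4 + 2*a² (H(a) = (a² + a²) - 4 = 2*a² - 4 = -4 + 2*a²)
102*(H(2) + 227) = 102*((-4 + 2*2²) + 227) = 102*((-4 + 2*4) + 227) = 102*((-4 + 8) + 227) = 102*(4 + 227) = 102*231 = 23562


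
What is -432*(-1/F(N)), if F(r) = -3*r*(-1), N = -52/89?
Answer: -3204/13 ≈ -246.46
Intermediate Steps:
N = -52/89 (N = -52*1/89 = -52/89 ≈ -0.58427)
F(r) = 3*r
-432*(-1/F(N)) = -432/((-3*(-52)/89)) = -432/((-1*(-156/89))) = -432/156/89 = -432*89/156 = -3204/13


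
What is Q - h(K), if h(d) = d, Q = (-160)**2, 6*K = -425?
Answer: 154025/6 ≈ 25671.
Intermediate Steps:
K = -425/6 (K = (1/6)*(-425) = -425/6 ≈ -70.833)
Q = 25600
Q - h(K) = 25600 - 1*(-425/6) = 25600 + 425/6 = 154025/6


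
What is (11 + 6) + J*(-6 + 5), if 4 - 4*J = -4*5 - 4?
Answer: 10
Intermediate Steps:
J = 7 (J = 1 - (-4*5 - 4)/4 = 1 - (-20 - 4)/4 = 1 - ¼*(-24) = 1 + 6 = 7)
(11 + 6) + J*(-6 + 5) = (11 + 6) + 7*(-6 + 5) = 17 + 7*(-1) = 17 - 7 = 10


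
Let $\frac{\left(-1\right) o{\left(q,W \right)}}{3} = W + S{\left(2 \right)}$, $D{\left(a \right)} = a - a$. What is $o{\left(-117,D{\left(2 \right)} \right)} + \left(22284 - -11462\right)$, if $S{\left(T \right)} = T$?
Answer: $33740$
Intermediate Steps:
$D{\left(a \right)} = 0$
$o{\left(q,W \right)} = -6 - 3 W$ ($o{\left(q,W \right)} = - 3 \left(W + 2\right) = - 3 \left(2 + W\right) = -6 - 3 W$)
$o{\left(-117,D{\left(2 \right)} \right)} + \left(22284 - -11462\right) = \left(-6 - 0\right) + \left(22284 - -11462\right) = \left(-6 + 0\right) + \left(22284 + 11462\right) = -6 + 33746 = 33740$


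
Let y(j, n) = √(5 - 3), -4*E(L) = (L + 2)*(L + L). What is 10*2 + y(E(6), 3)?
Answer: 20 + √2 ≈ 21.414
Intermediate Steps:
E(L) = -L*(2 + L)/2 (E(L) = -(L + 2)*(L + L)/4 = -(2 + L)*2*L/4 = -L*(2 + L)/2)
y(j, n) = √2
10*2 + y(E(6), 3) = 10*2 + √2 = 20 + √2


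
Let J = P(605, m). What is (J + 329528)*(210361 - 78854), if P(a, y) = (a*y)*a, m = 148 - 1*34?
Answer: 5530708101646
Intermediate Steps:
m = 114 (m = 148 - 34 = 114)
P(a, y) = y*a²
J = 41726850 (J = 114*605² = 114*366025 = 41726850)
(J + 329528)*(210361 - 78854) = (41726850 + 329528)*(210361 - 78854) = 42056378*131507 = 5530708101646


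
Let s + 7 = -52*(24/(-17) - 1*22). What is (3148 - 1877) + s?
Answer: 42184/17 ≈ 2481.4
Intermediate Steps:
s = 20577/17 (s = -7 - 52*(24/(-17) - 1*22) = -7 - 52*(24*(-1/17) - 22) = -7 - 52*(-24/17 - 22) = -7 - 52*(-398/17) = -7 + 20696/17 = 20577/17 ≈ 1210.4)
(3148 - 1877) + s = (3148 - 1877) + 20577/17 = 1271 + 20577/17 = 42184/17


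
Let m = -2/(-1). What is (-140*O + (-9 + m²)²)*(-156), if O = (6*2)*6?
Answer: 1568580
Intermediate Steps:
O = 72 (O = 12*6 = 72)
m = 2 (m = -2*(-1) = 2)
(-140*O + (-9 + m²)²)*(-156) = (-140*72 + (-9 + 2²)²)*(-156) = (-10080 + (-9 + 4)²)*(-156) = (-10080 + (-5)²)*(-156) = (-10080 + 25)*(-156) = -10055*(-156) = 1568580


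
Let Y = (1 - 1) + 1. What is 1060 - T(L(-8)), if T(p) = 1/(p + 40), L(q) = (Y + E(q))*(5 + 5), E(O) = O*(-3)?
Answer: 307399/290 ≈ 1060.0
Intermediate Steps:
E(O) = -3*O
Y = 1 (Y = 0 + 1 = 1)
L(q) = 10 - 30*q (L(q) = (1 - 3*q)*(5 + 5) = (1 - 3*q)*10 = 10 - 30*q)
T(p) = 1/(40 + p)
1060 - T(L(-8)) = 1060 - 1/(40 + (10 - 30*(-8))) = 1060 - 1/(40 + (10 + 240)) = 1060 - 1/(40 + 250) = 1060 - 1/290 = 307399/290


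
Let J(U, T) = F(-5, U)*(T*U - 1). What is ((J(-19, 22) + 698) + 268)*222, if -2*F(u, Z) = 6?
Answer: 493506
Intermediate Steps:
F(u, Z) = -3 (F(u, Z) = -½*6 = -3)
J(U, T) = 3 - 3*T*U (J(U, T) = -3*(T*U - 1) = -3*(-1 + T*U) = 3 - 3*T*U)
((J(-19, 22) + 698) + 268)*222 = (((3 - 3*22*(-19)) + 698) + 268)*222 = (((3 + 1254) + 698) + 268)*222 = ((1257 + 698) + 268)*222 = (1955 + 268)*222 = 2223*222 = 493506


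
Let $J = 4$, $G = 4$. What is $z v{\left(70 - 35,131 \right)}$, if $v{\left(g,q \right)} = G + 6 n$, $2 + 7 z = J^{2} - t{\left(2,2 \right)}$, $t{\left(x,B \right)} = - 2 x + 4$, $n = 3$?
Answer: $44$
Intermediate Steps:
$t{\left(x,B \right)} = 4 - 2 x$
$z = 2$ ($z = - \frac{2}{7} + \frac{4^{2} - \left(4 - 4\right)}{7} = - \frac{2}{7} + \frac{16 - \left(4 - 4\right)}{7} = - \frac{2}{7} + \frac{16 - 0}{7} = - \frac{2}{7} + \frac{16 + 0}{7} = - \frac{2}{7} + \frac{1}{7} \cdot 16 = - \frac{2}{7} + \frac{16}{7} = 2$)
$v{\left(g,q \right)} = 22$ ($v{\left(g,q \right)} = 4 + 6 \cdot 3 = 4 + 18 = 22$)
$z v{\left(70 - 35,131 \right)} = 2 \cdot 22 = 44$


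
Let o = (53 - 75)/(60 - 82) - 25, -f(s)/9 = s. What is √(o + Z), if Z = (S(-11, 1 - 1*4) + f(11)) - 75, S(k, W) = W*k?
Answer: I*√165 ≈ 12.845*I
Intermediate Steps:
f(s) = -9*s
Z = -141 (Z = ((1 - 1*4)*(-11) - 9*11) - 75 = ((1 - 4)*(-11) - 99) - 75 = (-3*(-11) - 99) - 75 = (33 - 99) - 75 = -66 - 75 = -141)
o = -24 (o = -22/(-22) - 25 = -22*(-1/22) - 25 = 1 - 25 = -24)
√(o + Z) = √(-24 - 141) = √(-165) = I*√165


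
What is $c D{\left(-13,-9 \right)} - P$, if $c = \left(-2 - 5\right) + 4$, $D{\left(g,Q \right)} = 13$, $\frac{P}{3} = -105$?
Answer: $276$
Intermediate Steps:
$P = -315$ ($P = 3 \left(-105\right) = -315$)
$c = -3$ ($c = -7 + 4 = -3$)
$c D{\left(-13,-9 \right)} - P = \left(-3\right) 13 - -315 = -39 + 315 = 276$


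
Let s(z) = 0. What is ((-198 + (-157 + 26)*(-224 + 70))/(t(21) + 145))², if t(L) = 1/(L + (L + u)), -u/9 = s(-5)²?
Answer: 703907576064/37100281 ≈ 18973.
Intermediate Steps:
u = 0 (u = -9*0² = -9*0 = 0)
t(L) = 1/(2*L) (t(L) = 1/(L + (L + 0)) = 1/(L + L) = 1/(2*L))
((-198 + (-157 + 26)*(-224 + 70))/(t(21) + 145))² = ((-198 + (-157 + 26)*(-224 + 70))/((½)/21 + 145))² = ((-198 - 131*(-154))/((½)*(1/21) + 145))² = ((-198 + 20174)/(1/42 + 145))² = (19976/(6091/42))² = (19976*(42/6091))² = (838992/6091)² = 703907576064/37100281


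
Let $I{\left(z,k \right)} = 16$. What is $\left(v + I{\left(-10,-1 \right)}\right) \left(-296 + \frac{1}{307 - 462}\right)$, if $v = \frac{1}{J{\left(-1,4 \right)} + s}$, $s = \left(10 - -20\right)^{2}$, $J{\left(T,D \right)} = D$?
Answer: $- \frac{132733733}{28024} \approx -4736.4$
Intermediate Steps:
$s = 900$ ($s = \left(10 + 20\right)^{2} = 30^{2} = 900$)
$v = \frac{1}{904}$ ($v = \frac{1}{4 + 900} = \frac{1}{904} \approx 0.0011062$)
$\left(v + I{\left(-10,-1 \right)}\right) \left(-296 + \frac{1}{307 - 462}\right) = \left(\frac{1}{904} + 16\right) \left(-296 + \frac{1}{307 - 462}\right) = \frac{14465 \left(-296 + \frac{1}{-155}\right)}{904} = \frac{14465 \left(-296 - \frac{1}{155}\right)}{904} = \frac{14465}{904} \left(- \frac{45881}{155}\right) = - \frac{132733733}{28024}$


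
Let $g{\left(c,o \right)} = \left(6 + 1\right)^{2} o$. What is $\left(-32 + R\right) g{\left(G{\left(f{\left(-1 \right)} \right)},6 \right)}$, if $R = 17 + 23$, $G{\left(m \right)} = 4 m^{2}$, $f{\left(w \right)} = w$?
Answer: $2352$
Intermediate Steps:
$R = 40$
$g{\left(c,o \right)} = 49 o$ ($g{\left(c,o \right)} = 7^{2} o = 49 o$)
$\left(-32 + R\right) g{\left(G{\left(f{\left(-1 \right)} \right)},6 \right)} = \left(-32 + 40\right) 49 \cdot 6 = 8 \cdot 294 = 2352$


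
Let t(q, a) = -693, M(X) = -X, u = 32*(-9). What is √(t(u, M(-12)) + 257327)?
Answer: √256634 ≈ 506.59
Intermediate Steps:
u = -288
√(t(u, M(-12)) + 257327) = √(-693 + 257327) = √256634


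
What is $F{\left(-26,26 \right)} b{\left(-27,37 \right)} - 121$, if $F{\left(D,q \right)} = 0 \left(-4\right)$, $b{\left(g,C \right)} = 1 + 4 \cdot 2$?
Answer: $-121$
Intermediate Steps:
$b{\left(g,C \right)} = 9$ ($b{\left(g,C \right)} = 1 + 8 = 9$)
$F{\left(D,q \right)} = 0$
$F{\left(-26,26 \right)} b{\left(-27,37 \right)} - 121 = 0 \cdot 9 - 121 = 0 - 121 = -121$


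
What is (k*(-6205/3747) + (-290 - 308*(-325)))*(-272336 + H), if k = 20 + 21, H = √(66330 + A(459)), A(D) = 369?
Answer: -101781131391440/3747 + 373733665*√7411/1249 ≈ -2.7138e+10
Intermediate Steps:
H = 3*√7411 (H = √(66330 + 369) = √66699 = 3*√7411 ≈ 258.26)
k = 41
(k*(-6205/3747) + (-290 - 308*(-325)))*(-272336 + H) = (41*(-6205/3747) + (-290 - 308*(-325)))*(-272336 + 3*√7411) = (41*(-6205*1/3747) + (-290 + 100100))*(-272336 + 3*√7411) = (41*(-6205/3747) + 99810)*(-272336 + 3*√7411) = (-254405/3747 + 99810)*(-272336 + 3*√7411) = 373733665*(-272336 + 3*√7411)/3747 = -101781131391440/3747 + 373733665*√7411/1249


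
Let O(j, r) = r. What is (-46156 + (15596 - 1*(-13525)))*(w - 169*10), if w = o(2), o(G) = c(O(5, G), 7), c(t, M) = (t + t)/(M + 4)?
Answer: 316612510/11 ≈ 2.8783e+7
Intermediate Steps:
c(t, M) = 2*t/(4 + M) (c(t, M) = (2*t)/(4 + M) = 2*t/(4 + M))
o(G) = 2*G/11 (o(G) = 2*G/(4 + 7) = 2*G/11)
w = 4/11 (w = (2/11)*2 = 4/11 ≈ 0.36364)
(-46156 + (15596 - 1*(-13525)))*(w - 169*10) = (-46156 + (15596 - 1*(-13525)))*(4/11 - 169*10) = (-46156 + (15596 + 13525))*(4/11 - 1690) = (-46156 + 29121)*(-18586/11) = -17035*(-18586/11) = 316612510/11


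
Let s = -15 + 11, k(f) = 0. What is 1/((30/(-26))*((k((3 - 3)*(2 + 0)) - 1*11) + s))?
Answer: 13/225 ≈ 0.057778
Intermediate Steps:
s = -4
1/((30/(-26))*((k((3 - 3)*(2 + 0)) - 1*11) + s)) = 1/((30/(-26))*((0 - 1*11) - 4)) = 1/((30*(-1/26))*((0 - 11) - 4)) = 1/(-15*(-11 - 4)/13) = 1/(-15/13*(-15)) = 1/(225/13) = 13/225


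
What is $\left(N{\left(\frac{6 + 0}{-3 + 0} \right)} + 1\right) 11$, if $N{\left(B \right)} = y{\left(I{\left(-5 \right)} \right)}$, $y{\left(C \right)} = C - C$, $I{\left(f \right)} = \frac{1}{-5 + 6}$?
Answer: $11$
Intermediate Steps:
$I{\left(f \right)} = 1$ ($I{\left(f \right)} = 1^{-1} = 1$)
$y{\left(C \right)} = 0$
$N{\left(B \right)} = 0$
$\left(N{\left(\frac{6 + 0}{-3 + 0} \right)} + 1\right) 11 = \left(0 + 1\right) 11 = 1 \cdot 11 = 11$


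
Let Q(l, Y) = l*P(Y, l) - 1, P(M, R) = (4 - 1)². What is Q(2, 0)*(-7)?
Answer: -119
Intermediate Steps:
P(M, R) = 9 (P(M, R) = 3² = 9)
Q(l, Y) = -1 + 9*l (Q(l, Y) = l*9 - 1 = 9*l - 1 = -1 + 9*l)
Q(2, 0)*(-7) = (-1 + 9*2)*(-7) = (-1 + 18)*(-7) = 17*(-7) = -119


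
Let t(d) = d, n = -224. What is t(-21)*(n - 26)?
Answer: 5250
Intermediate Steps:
t(-21)*(n - 26) = -21*(-224 - 26) = -21*(-250) = 5250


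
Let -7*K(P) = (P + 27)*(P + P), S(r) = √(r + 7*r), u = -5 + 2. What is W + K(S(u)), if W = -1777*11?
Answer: -136781/7 - 108*I*√6/7 ≈ -19540.0 - 37.792*I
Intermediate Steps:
u = -3
S(r) = 2*√2*√r (S(r) = √(8*r) = 2*√2*√r)
W = -19547
K(P) = -2*P*(27 + P)/7 (K(P) = -(P + 27)*(P + P)/7 = -(27 + P)*2*P/7 = -2*P*(27 + P)/7)
W + K(S(u)) = -19547 - 2*2*√2*√(-3)*(27 + 2*√2*√(-3))/7 = -19547 - 2*2*√2*(I*√3)*(27 + 2*√2*(I*√3))/7 = -19547 - 2*2*I*√6*(27 + 2*I*√6)/7 = -19547 - 4*I*√6*(27 + 2*I*√6)/7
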